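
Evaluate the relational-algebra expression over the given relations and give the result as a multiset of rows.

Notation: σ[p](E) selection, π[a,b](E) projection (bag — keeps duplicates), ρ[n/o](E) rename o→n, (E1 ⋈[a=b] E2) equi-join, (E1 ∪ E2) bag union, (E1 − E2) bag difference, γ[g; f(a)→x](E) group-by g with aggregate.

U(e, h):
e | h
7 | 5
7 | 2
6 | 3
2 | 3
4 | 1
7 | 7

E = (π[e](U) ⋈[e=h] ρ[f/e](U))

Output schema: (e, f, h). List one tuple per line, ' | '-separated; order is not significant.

Subexpression sizes:
  U → 6
  π[e](U) → 6
  U → 6
  ρ[f/e](U) → 6
  (π[e](U) ⋈[e=h] ρ[f/e](U)) → 4

== RESULT ==
e | f | h
2 | 7 | 2
7 | 7 | 7
7 | 7 | 7
7 | 7 | 7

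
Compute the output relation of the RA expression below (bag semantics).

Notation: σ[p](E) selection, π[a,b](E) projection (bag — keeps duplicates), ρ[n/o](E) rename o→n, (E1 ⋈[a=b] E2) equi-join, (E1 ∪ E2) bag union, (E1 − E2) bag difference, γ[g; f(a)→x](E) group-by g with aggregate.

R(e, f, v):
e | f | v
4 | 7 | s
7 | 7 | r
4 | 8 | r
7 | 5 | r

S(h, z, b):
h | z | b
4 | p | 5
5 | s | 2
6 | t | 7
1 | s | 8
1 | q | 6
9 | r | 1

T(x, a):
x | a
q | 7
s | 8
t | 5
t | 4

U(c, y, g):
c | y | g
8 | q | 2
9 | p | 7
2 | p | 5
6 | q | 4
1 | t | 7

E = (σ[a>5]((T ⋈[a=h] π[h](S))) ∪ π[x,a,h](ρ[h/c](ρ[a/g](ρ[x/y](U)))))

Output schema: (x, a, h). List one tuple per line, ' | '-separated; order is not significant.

Stepwise |·|:
  T → 4
  S → 6
  π[h](S) → 6
  (T ⋈[a=h] π[h](S)) → 2
  σ[a>5]((T ⋈[a=h] π[h](S))) → 0
  U → 5
  ρ[x/y](U) → 5
  ρ[a/g](ρ[x/y](U)) → 5
  ρ[h/c](ρ[a/g](ρ[x/y](U))) → 5
  π[x,a,h](ρ[h/c](ρ[a/g](ρ[x/y](U)))) → 5
  (σ[a>5]((T ⋈[a=h] π[h](S))) ∪ π[x,a,h](ρ[h/c](ρ[a/g](ρ[x/y](U))))) → 5

== RESULT ==
x | a | h
p | 5 | 2
p | 7 | 9
q | 2 | 8
q | 4 | 6
t | 7 | 1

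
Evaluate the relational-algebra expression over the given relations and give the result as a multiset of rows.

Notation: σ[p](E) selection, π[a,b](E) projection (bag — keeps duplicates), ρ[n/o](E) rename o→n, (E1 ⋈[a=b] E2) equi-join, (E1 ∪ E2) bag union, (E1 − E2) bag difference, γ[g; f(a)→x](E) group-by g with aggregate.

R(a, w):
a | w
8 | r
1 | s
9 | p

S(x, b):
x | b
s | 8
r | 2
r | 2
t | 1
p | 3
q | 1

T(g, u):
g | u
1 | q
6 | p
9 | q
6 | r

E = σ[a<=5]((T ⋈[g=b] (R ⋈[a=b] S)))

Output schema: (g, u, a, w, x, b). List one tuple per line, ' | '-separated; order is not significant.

Per-node cardinality:
  T → 4
  R → 3
  S → 6
  (R ⋈[a=b] S) → 3
  (T ⋈[g=b] (R ⋈[a=b] S)) → 2
  σ[a<=5]((T ⋈[g=b] (R ⋈[a=b] S))) → 2

== RESULT ==
g | u | a | w | x | b
1 | q | 1 | s | q | 1
1 | q | 1 | s | t | 1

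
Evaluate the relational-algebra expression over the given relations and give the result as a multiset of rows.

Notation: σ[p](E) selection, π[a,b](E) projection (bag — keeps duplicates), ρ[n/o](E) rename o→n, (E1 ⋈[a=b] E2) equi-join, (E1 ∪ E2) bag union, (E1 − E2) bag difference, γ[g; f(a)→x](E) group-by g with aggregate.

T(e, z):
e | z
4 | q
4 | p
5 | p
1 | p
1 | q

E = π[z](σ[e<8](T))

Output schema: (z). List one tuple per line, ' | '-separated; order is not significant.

Stepwise |·|:
  T → 5
  σ[e<8](T) → 5
  π[z](σ[e<8](T)) → 5

== RESULT ==
z
p
p
p
q
q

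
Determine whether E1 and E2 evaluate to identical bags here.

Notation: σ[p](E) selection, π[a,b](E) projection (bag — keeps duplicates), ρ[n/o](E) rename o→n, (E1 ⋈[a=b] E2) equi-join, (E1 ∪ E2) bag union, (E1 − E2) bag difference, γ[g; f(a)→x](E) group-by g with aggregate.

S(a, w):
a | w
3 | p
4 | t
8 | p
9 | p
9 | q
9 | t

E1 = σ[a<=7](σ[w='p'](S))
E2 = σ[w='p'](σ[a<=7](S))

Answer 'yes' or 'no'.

E1 stepwise |·|:
  S → 6
  σ[w='p'](S) → 3
  σ[a<=7](σ[w='p'](S)) → 1
E2 stepwise |·|:
  S → 6
  σ[a<=7](S) → 2
  σ[w='p'](σ[a<=7](S)) → 1

E1 and E2 produce the same multiset:
a | w
3 | p

yes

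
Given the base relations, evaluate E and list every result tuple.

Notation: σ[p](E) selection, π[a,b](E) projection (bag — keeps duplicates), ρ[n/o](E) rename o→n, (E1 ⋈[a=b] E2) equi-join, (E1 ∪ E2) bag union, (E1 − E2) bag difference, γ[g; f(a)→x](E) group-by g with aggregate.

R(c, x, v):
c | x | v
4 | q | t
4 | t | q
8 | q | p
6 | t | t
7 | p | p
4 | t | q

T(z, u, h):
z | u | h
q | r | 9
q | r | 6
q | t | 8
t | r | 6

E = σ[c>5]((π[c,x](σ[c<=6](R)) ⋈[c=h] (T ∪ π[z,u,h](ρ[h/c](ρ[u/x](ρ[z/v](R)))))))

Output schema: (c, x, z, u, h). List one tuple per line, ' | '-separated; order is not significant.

Subexpression sizes:
  R → 6
  σ[c<=6](R) → 4
  π[c,x](σ[c<=6](R)) → 4
  T → 4
  R → 6
  ρ[z/v](R) → 6
  ρ[u/x](ρ[z/v](R)) → 6
  ρ[h/c](ρ[u/x](ρ[z/v](R))) → 6
  π[z,u,h](ρ[h/c](ρ[u/x](ρ[z/v](R)))) → 6
  (T ∪ π[z,u,h](ρ[h/c](ρ[u/x](ρ[z/v](R))))) → 10
  (π[c,x](σ[c<=6](R)) ⋈[c=h] (T ∪ π[z,u,h](ρ[h/c](ρ[u/x](ρ[z/v](R)))))) → 12
  σ[c>5]((π[c,x](σ[c<=6](R)) ⋈[c=h] (T ∪ π[z,u,h](ρ[h/c](ρ[u/x](ρ[z/v](R))))))) → 3

== RESULT ==
c | x | z | u | h
6 | t | q | r | 6
6 | t | t | r | 6
6 | t | t | t | 6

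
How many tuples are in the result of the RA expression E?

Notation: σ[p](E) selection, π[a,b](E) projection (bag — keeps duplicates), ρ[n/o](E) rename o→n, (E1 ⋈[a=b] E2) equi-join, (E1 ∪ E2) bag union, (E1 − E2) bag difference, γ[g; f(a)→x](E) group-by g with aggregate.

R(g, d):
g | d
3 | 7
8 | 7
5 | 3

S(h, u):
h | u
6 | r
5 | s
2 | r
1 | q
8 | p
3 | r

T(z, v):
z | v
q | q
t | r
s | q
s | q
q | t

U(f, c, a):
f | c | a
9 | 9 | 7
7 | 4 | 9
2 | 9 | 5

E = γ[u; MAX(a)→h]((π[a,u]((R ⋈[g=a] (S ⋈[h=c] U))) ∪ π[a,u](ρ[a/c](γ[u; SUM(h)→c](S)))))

Row counts bottom-up:
  R → 3
  S → 6
  U → 3
  (S ⋈[h=c] U) → 0
  (R ⋈[g=a] (S ⋈[h=c] U)) → 0
  π[a,u]((R ⋈[g=a] (S ⋈[h=c] U))) → 0
  S → 6
  γ[u; SUM(h)→c](S) → 4
  ρ[a/c](γ[u; SUM(h)→c](S)) → 4
  π[a,u](ρ[a/c](γ[u; SUM(h)→c](S))) → 4
  (π[a,u]((R ⋈[g=a] (S ⋈[h=c] U))) ∪ π[a,u](ρ[a/c](γ[u; SUM(h)→c](S)))) → 4
  γ[u; MAX(a)→h]((π[a,u]((R ⋈[g=a] (S ⋈[h=c] U))) ∪ π[a,u](ρ[a/c](γ[u; SUM(h)→c](S))))) → 4

|E| = 4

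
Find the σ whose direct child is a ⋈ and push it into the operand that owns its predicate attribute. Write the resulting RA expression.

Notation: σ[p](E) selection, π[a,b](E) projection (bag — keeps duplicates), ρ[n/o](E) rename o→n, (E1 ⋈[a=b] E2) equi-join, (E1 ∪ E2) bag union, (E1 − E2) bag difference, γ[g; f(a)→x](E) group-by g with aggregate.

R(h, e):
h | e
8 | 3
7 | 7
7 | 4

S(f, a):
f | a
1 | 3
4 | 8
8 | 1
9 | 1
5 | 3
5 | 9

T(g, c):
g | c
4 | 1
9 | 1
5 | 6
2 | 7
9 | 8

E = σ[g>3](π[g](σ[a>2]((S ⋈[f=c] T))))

σ filters on a, owned by the left side.
E' = σ[g>3](π[g]((σ[a>2](S) ⋈[f=c] T)))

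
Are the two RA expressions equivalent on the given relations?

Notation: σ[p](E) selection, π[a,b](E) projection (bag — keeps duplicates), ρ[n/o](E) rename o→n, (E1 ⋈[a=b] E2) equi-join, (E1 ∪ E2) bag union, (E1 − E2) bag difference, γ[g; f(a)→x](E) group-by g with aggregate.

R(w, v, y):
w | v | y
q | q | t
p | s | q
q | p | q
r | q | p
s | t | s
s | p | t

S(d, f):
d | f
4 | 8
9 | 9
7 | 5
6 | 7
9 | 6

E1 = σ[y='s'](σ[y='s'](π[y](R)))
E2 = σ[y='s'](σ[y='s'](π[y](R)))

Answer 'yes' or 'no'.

E1 per-node cardinality:
  R → 6
  π[y](R) → 6
  σ[y='s'](π[y](R)) → 1
  σ[y='s'](σ[y='s'](π[y](R))) → 1
E2 per-node cardinality:
  R → 6
  π[y](R) → 6
  σ[y='s'](π[y](R)) → 1
  σ[y='s'](σ[y='s'](π[y](R))) → 1

E1 and E2 produce the same multiset:
y
s

yes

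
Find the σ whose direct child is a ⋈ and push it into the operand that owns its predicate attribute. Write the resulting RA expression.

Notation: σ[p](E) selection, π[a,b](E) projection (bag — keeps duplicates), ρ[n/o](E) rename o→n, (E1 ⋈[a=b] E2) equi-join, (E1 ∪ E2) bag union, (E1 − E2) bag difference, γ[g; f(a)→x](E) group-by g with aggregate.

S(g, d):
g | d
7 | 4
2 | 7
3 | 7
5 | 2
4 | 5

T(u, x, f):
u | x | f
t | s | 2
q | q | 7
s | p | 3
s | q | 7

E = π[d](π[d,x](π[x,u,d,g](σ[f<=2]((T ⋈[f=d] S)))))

σ filters on f, owned by the left side.
E' = π[d](π[d,x](π[x,u,d,g]((σ[f<=2](T) ⋈[f=d] S))))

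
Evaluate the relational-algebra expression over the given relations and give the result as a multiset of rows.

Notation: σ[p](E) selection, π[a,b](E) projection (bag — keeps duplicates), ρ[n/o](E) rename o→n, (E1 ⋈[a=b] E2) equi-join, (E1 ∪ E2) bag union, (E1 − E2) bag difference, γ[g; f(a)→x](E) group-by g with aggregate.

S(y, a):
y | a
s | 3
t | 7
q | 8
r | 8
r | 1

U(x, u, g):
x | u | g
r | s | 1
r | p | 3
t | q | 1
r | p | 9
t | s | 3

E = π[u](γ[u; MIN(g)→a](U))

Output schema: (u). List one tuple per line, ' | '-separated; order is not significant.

Stepwise |·|:
  U → 5
  γ[u; MIN(g)→a](U) → 3
  π[u](γ[u; MIN(g)→a](U)) → 3

== RESULT ==
u
p
q
s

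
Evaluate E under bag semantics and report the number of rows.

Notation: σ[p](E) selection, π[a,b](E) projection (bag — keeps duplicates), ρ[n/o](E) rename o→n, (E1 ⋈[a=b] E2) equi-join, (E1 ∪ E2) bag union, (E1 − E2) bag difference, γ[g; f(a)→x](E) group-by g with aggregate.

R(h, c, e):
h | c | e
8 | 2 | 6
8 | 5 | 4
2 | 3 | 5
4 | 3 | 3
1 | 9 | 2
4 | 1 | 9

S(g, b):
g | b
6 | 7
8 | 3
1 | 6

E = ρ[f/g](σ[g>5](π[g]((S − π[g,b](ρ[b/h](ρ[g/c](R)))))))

Per-node cardinality:
  S → 3
  R → 6
  ρ[g/c](R) → 6
  ρ[b/h](ρ[g/c](R)) → 6
  π[g,b](ρ[b/h](ρ[g/c](R))) → 6
  (S − π[g,b](ρ[b/h](ρ[g/c](R)))) → 3
  π[g]((S − π[g,b](ρ[b/h](ρ[g/c](R))))) → 3
  σ[g>5](π[g]((S − π[g,b](ρ[b/h](ρ[g/c](R)))))) → 2
  ρ[f/g](σ[g>5](π[g]((S − π[g,b](ρ[b/h](ρ[g/c](R))))))) → 2

|E| = 2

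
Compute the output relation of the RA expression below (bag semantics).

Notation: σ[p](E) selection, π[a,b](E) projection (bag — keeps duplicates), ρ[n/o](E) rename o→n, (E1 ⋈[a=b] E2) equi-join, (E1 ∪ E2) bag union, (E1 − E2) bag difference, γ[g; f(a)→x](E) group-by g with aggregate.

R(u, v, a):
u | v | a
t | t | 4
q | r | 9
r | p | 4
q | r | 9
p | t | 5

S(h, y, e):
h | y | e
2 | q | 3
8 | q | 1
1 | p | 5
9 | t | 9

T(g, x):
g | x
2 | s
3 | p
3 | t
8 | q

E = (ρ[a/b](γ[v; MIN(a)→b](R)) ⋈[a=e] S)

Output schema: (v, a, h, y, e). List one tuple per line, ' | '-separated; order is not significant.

Stepwise |·|:
  R → 5
  γ[v; MIN(a)→b](R) → 3
  ρ[a/b](γ[v; MIN(a)→b](R)) → 3
  S → 4
  (ρ[a/b](γ[v; MIN(a)→b](R)) ⋈[a=e] S) → 1

== RESULT ==
v | a | h | y | e
r | 9 | 9 | t | 9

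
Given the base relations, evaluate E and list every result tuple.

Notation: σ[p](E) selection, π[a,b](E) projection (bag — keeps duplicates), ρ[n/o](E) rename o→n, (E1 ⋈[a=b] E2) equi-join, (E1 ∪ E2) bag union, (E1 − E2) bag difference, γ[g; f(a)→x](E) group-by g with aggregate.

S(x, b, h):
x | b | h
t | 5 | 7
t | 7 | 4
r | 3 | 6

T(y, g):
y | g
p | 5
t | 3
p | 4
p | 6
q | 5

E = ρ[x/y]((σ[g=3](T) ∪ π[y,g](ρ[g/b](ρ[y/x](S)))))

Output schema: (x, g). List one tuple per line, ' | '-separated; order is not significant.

Stepwise |·|:
  T → 5
  σ[g=3](T) → 1
  S → 3
  ρ[y/x](S) → 3
  ρ[g/b](ρ[y/x](S)) → 3
  π[y,g](ρ[g/b](ρ[y/x](S))) → 3
  (σ[g=3](T) ∪ π[y,g](ρ[g/b](ρ[y/x](S)))) → 4
  ρ[x/y]((σ[g=3](T) ∪ π[y,g](ρ[g/b](ρ[y/x](S))))) → 4

== RESULT ==
x | g
r | 3
t | 3
t | 5
t | 7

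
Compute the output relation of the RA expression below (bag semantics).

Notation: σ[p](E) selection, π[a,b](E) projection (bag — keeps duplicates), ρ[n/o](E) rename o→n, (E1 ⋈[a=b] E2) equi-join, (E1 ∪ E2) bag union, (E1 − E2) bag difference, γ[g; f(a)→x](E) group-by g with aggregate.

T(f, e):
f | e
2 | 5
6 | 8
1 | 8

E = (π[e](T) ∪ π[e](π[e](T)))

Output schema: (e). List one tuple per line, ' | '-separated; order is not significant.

Row counts bottom-up:
  T → 3
  π[e](T) → 3
  T → 3
  π[e](T) → 3
  π[e](π[e](T)) → 3
  (π[e](T) ∪ π[e](π[e](T))) → 6

== RESULT ==
e
5
5
8
8
8
8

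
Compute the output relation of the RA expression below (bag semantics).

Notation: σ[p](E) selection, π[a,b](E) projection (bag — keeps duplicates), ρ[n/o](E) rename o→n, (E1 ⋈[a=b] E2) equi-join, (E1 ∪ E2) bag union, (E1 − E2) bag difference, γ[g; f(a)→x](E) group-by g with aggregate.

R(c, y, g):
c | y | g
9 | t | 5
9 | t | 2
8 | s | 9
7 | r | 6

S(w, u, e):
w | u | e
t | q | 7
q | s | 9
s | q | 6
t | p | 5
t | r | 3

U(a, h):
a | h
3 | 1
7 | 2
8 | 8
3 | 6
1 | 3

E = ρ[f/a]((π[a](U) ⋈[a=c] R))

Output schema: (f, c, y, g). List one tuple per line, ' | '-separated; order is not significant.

Stepwise |·|:
  U → 5
  π[a](U) → 5
  R → 4
  (π[a](U) ⋈[a=c] R) → 2
  ρ[f/a]((π[a](U) ⋈[a=c] R)) → 2

== RESULT ==
f | c | y | g
7 | 7 | r | 6
8 | 8 | s | 9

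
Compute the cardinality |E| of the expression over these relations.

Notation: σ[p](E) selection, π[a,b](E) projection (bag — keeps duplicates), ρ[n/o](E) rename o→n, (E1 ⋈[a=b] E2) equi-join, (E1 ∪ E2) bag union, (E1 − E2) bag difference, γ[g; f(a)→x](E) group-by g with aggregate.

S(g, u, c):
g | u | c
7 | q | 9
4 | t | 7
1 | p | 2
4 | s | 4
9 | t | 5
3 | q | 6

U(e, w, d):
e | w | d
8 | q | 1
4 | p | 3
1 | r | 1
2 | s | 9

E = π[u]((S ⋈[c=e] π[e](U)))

Per-node cardinality:
  S → 6
  U → 4
  π[e](U) → 4
  (S ⋈[c=e] π[e](U)) → 2
  π[u]((S ⋈[c=e] π[e](U))) → 2

|E| = 2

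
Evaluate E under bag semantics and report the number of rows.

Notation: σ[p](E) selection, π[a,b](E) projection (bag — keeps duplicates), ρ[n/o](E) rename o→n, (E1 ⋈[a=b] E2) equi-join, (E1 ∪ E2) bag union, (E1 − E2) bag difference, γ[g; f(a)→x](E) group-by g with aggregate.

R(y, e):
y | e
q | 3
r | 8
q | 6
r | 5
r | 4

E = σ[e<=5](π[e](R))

Row counts bottom-up:
  R → 5
  π[e](R) → 5
  σ[e<=5](π[e](R)) → 3

|E| = 3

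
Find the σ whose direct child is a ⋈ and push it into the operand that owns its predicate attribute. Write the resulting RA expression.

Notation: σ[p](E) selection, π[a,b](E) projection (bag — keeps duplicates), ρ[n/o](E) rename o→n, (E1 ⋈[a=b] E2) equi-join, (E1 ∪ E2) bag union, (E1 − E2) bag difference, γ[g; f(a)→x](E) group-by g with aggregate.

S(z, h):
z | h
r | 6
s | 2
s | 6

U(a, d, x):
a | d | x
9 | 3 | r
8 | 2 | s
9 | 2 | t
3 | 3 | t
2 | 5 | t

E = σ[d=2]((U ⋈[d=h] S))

σ filters on d, owned by the left side.
E' = (σ[d=2](U) ⋈[d=h] S)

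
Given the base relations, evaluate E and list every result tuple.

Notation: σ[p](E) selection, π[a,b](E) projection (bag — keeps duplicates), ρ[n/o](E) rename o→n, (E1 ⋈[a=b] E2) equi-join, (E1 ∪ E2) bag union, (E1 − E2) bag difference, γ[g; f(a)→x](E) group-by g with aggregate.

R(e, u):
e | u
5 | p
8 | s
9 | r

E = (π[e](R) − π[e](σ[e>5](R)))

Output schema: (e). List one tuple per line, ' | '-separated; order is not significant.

Subexpression sizes:
  R → 3
  π[e](R) → 3
  R → 3
  σ[e>5](R) → 2
  π[e](σ[e>5](R)) → 2
  (π[e](R) − π[e](σ[e>5](R))) → 1

== RESULT ==
e
5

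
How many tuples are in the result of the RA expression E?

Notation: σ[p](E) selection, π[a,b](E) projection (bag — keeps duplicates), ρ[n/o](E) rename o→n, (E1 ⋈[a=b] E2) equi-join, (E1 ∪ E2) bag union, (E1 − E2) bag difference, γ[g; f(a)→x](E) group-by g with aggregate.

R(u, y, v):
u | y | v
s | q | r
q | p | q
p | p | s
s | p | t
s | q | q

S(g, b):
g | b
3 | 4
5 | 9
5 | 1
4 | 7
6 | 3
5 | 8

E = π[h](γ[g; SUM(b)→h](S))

Per-node cardinality:
  S → 6
  γ[g; SUM(b)→h](S) → 4
  π[h](γ[g; SUM(b)→h](S)) → 4

|E| = 4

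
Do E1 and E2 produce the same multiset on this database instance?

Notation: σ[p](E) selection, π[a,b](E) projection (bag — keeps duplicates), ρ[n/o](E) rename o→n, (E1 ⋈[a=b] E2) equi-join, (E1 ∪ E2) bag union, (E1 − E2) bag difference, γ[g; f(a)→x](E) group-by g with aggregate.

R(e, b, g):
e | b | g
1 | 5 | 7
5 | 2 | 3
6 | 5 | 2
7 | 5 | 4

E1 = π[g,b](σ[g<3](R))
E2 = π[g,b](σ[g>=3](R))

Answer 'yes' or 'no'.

E1 stepwise |·|:
  R → 4
  σ[g<3](R) → 1
  π[g,b](σ[g<3](R)) → 1
E2 stepwise |·|:
  R → 4
  σ[g>=3](R) → 3
  π[g,b](σ[g>=3](R)) → 3

E1 result:
g | b
2 | 5
E2 result:
g | b
3 | 2
4 | 5
7 | 5
Witness: (4, 5) appears 0× in E1 but 1× in E2.

no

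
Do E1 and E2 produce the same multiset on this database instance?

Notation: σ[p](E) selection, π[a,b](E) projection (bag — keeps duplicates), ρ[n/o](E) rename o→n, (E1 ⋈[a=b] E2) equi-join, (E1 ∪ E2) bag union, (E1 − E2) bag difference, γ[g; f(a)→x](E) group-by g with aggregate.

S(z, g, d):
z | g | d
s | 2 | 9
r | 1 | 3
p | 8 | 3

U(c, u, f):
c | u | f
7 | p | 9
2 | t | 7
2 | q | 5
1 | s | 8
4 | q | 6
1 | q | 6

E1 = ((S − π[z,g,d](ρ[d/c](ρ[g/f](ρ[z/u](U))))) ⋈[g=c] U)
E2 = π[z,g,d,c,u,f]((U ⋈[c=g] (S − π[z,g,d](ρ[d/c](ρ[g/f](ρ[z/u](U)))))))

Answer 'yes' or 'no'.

E1 subexpression sizes:
  S → 3
  U → 6
  ρ[z/u](U) → 6
  ρ[g/f](ρ[z/u](U)) → 6
  ρ[d/c](ρ[g/f](ρ[z/u](U))) → 6
  π[z,g,d](ρ[d/c](ρ[g/f](ρ[z/u](U)))) → 6
  (S − π[z,g,d](ρ[d/c](ρ[g/f](ρ[z/u](U))))) → 3
  U → 6
  ((S − π[z,g,d](ρ[d/c](ρ[g/f](ρ[z/u](U))))) ⋈[g=c] U) → 4
E2 subexpression sizes:
  U → 6
  S → 3
  U → 6
  ρ[z/u](U) → 6
  ρ[g/f](ρ[z/u](U)) → 6
  ρ[d/c](ρ[g/f](ρ[z/u](U))) → 6
  π[z,g,d](ρ[d/c](ρ[g/f](ρ[z/u](U)))) → 6
  (S − π[z,g,d](ρ[d/c](ρ[g/f](ρ[z/u](U))))) → 3
  (U ⋈[c=g] (S − π[z,g,d](ρ[d/c](ρ[g/f](ρ[z/u](U)))))) → 4
  π[z,g,d,c,u,f]((U ⋈[c=g] (S − π[z,g,d](ρ[d/c](ρ[g/f](ρ[z/u](U))))))) → 4

E1 and E2 produce the same multiset:
z | g | d | c | u | f
r | 1 | 3 | 1 | q | 6
r | 1 | 3 | 1 | s | 8
s | 2 | 9 | 2 | q | 5
s | 2 | 9 | 2 | t | 7

yes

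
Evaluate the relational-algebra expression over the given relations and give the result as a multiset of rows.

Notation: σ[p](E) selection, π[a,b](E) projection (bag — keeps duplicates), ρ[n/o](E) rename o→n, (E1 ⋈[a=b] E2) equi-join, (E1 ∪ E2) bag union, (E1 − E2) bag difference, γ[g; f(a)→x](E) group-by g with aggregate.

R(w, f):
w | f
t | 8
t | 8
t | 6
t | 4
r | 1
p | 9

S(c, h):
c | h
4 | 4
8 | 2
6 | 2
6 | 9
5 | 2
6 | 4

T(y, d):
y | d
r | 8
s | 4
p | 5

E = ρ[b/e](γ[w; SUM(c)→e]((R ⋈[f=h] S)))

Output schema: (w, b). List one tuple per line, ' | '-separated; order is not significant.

Stepwise |·|:
  R → 6
  S → 6
  (R ⋈[f=h] S) → 3
  γ[w; SUM(c)→e]((R ⋈[f=h] S)) → 2
  ρ[b/e](γ[w; SUM(c)→e]((R ⋈[f=h] S))) → 2

== RESULT ==
w | b
p | 6
t | 10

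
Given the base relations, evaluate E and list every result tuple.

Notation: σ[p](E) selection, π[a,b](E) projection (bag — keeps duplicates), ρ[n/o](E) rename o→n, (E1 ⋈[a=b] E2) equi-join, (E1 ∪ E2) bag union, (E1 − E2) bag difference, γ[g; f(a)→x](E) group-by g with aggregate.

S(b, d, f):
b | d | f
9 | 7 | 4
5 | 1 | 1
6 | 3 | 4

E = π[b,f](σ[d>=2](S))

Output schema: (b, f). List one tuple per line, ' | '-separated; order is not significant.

Row counts bottom-up:
  S → 3
  σ[d>=2](S) → 2
  π[b,f](σ[d>=2](S)) → 2

== RESULT ==
b | f
6 | 4
9 | 4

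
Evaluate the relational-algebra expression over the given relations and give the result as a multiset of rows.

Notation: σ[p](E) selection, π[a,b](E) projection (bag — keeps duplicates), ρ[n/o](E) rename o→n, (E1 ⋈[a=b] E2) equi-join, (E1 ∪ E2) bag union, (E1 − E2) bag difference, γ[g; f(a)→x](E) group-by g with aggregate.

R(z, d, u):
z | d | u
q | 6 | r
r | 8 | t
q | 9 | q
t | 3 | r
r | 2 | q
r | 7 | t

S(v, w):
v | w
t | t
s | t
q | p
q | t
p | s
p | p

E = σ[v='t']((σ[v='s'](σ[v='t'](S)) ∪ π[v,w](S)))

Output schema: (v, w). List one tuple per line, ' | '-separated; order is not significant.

Row counts bottom-up:
  S → 6
  σ[v='t'](S) → 1
  σ[v='s'](σ[v='t'](S)) → 0
  S → 6
  π[v,w](S) → 6
  (σ[v='s'](σ[v='t'](S)) ∪ π[v,w](S)) → 6
  σ[v='t']((σ[v='s'](σ[v='t'](S)) ∪ π[v,w](S))) → 1

== RESULT ==
v | w
t | t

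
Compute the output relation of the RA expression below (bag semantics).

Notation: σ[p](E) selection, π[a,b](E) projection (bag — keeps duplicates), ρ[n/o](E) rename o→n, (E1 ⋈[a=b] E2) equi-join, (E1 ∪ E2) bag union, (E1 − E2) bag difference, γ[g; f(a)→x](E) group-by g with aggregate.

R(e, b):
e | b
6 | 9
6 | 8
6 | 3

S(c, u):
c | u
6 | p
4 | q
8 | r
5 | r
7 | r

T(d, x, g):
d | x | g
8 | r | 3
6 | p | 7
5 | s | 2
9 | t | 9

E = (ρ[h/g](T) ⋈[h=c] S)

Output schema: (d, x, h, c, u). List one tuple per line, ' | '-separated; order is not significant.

Stepwise |·|:
  T → 4
  ρ[h/g](T) → 4
  S → 5
  (ρ[h/g](T) ⋈[h=c] S) → 1

== RESULT ==
d | x | h | c | u
6 | p | 7 | 7 | r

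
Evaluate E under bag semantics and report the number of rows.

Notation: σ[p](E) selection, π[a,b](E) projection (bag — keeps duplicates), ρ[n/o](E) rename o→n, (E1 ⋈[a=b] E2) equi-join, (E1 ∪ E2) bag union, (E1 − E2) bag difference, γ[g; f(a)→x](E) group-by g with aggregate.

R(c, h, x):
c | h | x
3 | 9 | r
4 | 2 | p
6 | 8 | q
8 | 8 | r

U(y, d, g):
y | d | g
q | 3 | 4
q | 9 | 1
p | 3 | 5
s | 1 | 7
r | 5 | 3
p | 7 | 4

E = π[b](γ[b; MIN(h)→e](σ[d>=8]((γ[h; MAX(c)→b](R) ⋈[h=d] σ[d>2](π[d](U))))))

Stepwise |·|:
  R → 4
  γ[h; MAX(c)→b](R) → 3
  U → 6
  π[d](U) → 6
  σ[d>2](π[d](U)) → 5
  (γ[h; MAX(c)→b](R) ⋈[h=d] σ[d>2](π[d](U))) → 1
  σ[d>=8]((γ[h; MAX(c)→b](R) ⋈[h=d] σ[d>2](π[d](U)))) → 1
  γ[b; MIN(h)→e](σ[d>=8]((γ[h; MAX(c)→b](R) ⋈[h=d] σ[d>2](π[d](U))))) → 1
  π[b](γ[b; MIN(h)→e](σ[d>=8]((γ[h; MAX(c)→b](R) ⋈[h=d] σ[d>2](π[d](U)))))) → 1

|E| = 1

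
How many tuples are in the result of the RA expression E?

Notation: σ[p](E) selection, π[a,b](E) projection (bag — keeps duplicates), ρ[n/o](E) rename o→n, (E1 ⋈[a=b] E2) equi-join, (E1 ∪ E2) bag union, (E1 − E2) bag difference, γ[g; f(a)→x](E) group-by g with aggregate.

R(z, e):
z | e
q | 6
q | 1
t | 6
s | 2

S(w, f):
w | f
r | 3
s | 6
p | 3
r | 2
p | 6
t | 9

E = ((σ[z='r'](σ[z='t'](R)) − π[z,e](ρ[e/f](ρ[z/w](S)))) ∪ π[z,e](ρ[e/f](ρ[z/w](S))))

Row counts bottom-up:
  R → 4
  σ[z='t'](R) → 1
  σ[z='r'](σ[z='t'](R)) → 0
  S → 6
  ρ[z/w](S) → 6
  ρ[e/f](ρ[z/w](S)) → 6
  π[z,e](ρ[e/f](ρ[z/w](S))) → 6
  (σ[z='r'](σ[z='t'](R)) − π[z,e](ρ[e/f](ρ[z/w](S)))) → 0
  S → 6
  ρ[z/w](S) → 6
  ρ[e/f](ρ[z/w](S)) → 6
  π[z,e](ρ[e/f](ρ[z/w](S))) → 6
  ((σ[z='r'](σ[z='t'](R)) − π[z,e](ρ[e/f](ρ[z/w](S)))) ∪ π[z,e](ρ[e/f](ρ[z/w](S)))) → 6

|E| = 6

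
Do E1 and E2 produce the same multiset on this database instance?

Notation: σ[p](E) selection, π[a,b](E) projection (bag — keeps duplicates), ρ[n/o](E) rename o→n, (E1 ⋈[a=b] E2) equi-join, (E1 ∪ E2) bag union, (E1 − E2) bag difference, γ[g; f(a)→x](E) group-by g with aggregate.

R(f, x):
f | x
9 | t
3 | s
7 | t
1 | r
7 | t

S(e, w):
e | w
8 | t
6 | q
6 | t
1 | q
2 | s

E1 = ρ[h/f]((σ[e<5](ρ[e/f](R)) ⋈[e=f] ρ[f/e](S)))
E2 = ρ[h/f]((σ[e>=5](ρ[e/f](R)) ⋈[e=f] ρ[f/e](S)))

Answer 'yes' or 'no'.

E1 per-node cardinality:
  R → 5
  ρ[e/f](R) → 5
  σ[e<5](ρ[e/f](R)) → 2
  S → 5
  ρ[f/e](S) → 5
  (σ[e<5](ρ[e/f](R)) ⋈[e=f] ρ[f/e](S)) → 1
  ρ[h/f]((σ[e<5](ρ[e/f](R)) ⋈[e=f] ρ[f/e](S))) → 1
E2 per-node cardinality:
  R → 5
  ρ[e/f](R) → 5
  σ[e>=5](ρ[e/f](R)) → 3
  S → 5
  ρ[f/e](S) → 5
  (σ[e>=5](ρ[e/f](R)) ⋈[e=f] ρ[f/e](S)) → 0
  ρ[h/f]((σ[e>=5](ρ[e/f](R)) ⋈[e=f] ρ[f/e](S))) → 0

E1 result:
e | x | h | w
1 | r | 1 | q
E2 result:
e | x | h | w
(0 rows)
Witness: (1, 'r', 1, 'q') appears 1× in E1 but 0× in E2.

no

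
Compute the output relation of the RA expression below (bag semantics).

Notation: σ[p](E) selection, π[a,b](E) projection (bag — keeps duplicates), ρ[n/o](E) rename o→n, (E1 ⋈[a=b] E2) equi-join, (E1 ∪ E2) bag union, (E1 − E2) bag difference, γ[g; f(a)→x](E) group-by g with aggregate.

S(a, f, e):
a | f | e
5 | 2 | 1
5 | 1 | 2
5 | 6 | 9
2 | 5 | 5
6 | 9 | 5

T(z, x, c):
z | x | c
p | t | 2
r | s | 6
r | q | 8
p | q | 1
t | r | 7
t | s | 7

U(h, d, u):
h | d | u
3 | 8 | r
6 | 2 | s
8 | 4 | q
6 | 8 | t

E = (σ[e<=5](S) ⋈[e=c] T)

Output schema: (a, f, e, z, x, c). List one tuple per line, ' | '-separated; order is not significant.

Row counts bottom-up:
  S → 5
  σ[e<=5](S) → 4
  T → 6
  (σ[e<=5](S) ⋈[e=c] T) → 2

== RESULT ==
a | f | e | z | x | c
5 | 1 | 2 | p | t | 2
5 | 2 | 1 | p | q | 1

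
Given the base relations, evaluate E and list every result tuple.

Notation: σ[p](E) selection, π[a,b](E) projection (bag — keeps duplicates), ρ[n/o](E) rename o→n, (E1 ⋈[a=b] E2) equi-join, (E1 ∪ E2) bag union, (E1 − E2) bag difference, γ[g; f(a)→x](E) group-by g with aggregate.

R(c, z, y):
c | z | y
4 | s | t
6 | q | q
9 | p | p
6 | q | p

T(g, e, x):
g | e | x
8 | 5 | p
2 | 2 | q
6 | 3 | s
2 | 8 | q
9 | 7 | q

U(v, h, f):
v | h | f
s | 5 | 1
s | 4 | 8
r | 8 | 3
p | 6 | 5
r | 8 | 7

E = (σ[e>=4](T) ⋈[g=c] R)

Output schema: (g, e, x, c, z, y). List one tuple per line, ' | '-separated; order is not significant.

Row counts bottom-up:
  T → 5
  σ[e>=4](T) → 3
  R → 4
  (σ[e>=4](T) ⋈[g=c] R) → 1

== RESULT ==
g | e | x | c | z | y
9 | 7 | q | 9 | p | p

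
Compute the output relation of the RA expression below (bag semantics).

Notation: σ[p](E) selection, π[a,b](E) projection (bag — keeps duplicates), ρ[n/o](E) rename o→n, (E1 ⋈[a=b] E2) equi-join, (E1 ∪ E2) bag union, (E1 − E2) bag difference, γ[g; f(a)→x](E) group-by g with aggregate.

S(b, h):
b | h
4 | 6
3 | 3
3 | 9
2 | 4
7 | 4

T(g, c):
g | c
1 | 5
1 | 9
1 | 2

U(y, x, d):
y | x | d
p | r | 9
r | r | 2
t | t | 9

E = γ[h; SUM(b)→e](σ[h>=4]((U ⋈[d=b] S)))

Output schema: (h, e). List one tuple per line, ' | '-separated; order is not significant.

Per-node cardinality:
  U → 3
  S → 5
  (U ⋈[d=b] S) → 1
  σ[h>=4]((U ⋈[d=b] S)) → 1
  γ[h; SUM(b)→e](σ[h>=4]((U ⋈[d=b] S))) → 1

== RESULT ==
h | e
4 | 2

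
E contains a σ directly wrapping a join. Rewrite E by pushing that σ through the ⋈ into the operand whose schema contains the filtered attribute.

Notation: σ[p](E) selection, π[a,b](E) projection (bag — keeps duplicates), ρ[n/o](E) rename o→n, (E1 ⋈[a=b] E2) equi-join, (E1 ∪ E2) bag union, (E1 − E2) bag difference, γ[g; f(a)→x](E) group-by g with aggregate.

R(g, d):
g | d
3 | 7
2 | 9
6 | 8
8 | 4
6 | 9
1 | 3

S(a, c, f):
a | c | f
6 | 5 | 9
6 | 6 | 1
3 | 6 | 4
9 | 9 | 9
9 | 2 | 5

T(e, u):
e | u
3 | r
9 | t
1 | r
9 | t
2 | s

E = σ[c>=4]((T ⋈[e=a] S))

σ filters on c, owned by the right side.
E' = (T ⋈[e=a] σ[c>=4](S))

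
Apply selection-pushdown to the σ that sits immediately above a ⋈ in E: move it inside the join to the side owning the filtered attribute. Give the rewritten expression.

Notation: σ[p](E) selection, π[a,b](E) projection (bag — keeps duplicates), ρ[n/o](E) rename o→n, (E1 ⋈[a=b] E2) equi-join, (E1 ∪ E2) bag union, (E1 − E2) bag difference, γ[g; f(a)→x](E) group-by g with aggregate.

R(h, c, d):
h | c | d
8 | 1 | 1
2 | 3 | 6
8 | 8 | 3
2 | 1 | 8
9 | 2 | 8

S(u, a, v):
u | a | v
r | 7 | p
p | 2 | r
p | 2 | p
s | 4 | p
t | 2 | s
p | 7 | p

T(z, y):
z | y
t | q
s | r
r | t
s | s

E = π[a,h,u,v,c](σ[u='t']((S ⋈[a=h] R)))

σ filters on u, owned by the left side.
E' = π[a,h,u,v,c]((σ[u='t'](S) ⋈[a=h] R))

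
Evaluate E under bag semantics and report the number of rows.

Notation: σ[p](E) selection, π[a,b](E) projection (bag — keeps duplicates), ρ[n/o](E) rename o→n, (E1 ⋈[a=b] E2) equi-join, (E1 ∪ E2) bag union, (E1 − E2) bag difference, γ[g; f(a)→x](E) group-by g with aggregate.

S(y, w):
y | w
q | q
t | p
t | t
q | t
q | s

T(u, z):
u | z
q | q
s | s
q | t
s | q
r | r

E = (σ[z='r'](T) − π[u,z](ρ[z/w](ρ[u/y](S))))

Subexpression sizes:
  T → 5
  σ[z='r'](T) → 1
  S → 5
  ρ[u/y](S) → 5
  ρ[z/w](ρ[u/y](S)) → 5
  π[u,z](ρ[z/w](ρ[u/y](S))) → 5
  (σ[z='r'](T) − π[u,z](ρ[z/w](ρ[u/y](S)))) → 1

|E| = 1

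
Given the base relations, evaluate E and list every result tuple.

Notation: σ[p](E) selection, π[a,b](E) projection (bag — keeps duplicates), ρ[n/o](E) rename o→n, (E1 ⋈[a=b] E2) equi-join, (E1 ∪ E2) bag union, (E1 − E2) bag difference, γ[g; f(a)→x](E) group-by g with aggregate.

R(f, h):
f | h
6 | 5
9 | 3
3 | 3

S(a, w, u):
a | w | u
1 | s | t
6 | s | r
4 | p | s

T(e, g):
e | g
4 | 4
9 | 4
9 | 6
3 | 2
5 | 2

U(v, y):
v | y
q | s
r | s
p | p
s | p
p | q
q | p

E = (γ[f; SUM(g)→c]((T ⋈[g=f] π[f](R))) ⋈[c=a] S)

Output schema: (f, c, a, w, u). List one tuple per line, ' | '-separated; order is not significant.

Per-node cardinality:
  T → 5
  R → 3
  π[f](R) → 3
  (T ⋈[g=f] π[f](R)) → 1
  γ[f; SUM(g)→c]((T ⋈[g=f] π[f](R))) → 1
  S → 3
  (γ[f; SUM(g)→c]((T ⋈[g=f] π[f](R))) ⋈[c=a] S) → 1

== RESULT ==
f | c | a | w | u
6 | 6 | 6 | s | r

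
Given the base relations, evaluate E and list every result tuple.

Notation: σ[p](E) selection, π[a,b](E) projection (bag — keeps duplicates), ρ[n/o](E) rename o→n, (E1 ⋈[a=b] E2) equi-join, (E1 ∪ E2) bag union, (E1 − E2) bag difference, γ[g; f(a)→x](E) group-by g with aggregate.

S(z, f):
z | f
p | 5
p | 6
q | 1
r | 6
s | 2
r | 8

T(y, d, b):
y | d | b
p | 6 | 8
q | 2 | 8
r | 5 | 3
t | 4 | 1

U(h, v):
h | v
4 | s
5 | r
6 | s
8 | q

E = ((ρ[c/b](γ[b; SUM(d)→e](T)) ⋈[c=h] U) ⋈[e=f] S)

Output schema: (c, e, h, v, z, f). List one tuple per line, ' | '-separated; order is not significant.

Per-node cardinality:
  T → 4
  γ[b; SUM(d)→e](T) → 3
  ρ[c/b](γ[b; SUM(d)→e](T)) → 3
  U → 4
  (ρ[c/b](γ[b; SUM(d)→e](T)) ⋈[c=h] U) → 1
  S → 6
  ((ρ[c/b](γ[b; SUM(d)→e](T)) ⋈[c=h] U) ⋈[e=f] S) → 1

== RESULT ==
c | e | h | v | z | f
8 | 8 | 8 | q | r | 8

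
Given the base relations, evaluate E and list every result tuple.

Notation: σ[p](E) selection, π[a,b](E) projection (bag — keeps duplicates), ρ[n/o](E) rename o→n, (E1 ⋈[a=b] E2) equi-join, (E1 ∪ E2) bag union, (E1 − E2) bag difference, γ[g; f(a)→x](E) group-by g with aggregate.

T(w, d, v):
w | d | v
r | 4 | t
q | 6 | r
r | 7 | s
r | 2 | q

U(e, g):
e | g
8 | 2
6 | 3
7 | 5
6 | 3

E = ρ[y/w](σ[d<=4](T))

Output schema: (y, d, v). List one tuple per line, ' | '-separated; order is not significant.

Per-node cardinality:
  T → 4
  σ[d<=4](T) → 2
  ρ[y/w](σ[d<=4](T)) → 2

== RESULT ==
y | d | v
r | 2 | q
r | 4 | t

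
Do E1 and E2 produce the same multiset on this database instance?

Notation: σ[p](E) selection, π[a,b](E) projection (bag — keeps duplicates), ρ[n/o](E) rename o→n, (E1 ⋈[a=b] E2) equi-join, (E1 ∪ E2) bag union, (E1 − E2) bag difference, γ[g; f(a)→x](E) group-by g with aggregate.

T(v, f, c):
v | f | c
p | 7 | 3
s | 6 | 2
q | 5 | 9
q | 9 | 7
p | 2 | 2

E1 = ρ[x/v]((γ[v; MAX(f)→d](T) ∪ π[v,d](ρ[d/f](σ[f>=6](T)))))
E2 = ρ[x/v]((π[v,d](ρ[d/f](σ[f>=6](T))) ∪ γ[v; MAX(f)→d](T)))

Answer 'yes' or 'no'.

E1 row counts bottom-up:
  T → 5
  γ[v; MAX(f)→d](T) → 3
  T → 5
  σ[f>=6](T) → 3
  ρ[d/f](σ[f>=6](T)) → 3
  π[v,d](ρ[d/f](σ[f>=6](T))) → 3
  (γ[v; MAX(f)→d](T) ∪ π[v,d](ρ[d/f](σ[f>=6](T)))) → 6
  ρ[x/v]((γ[v; MAX(f)→d](T) ∪ π[v,d](ρ[d/f](σ[f>=6](T))))) → 6
E2 row counts bottom-up:
  T → 5
  σ[f>=6](T) → 3
  ρ[d/f](σ[f>=6](T)) → 3
  π[v,d](ρ[d/f](σ[f>=6](T))) → 3
  T → 5
  γ[v; MAX(f)→d](T) → 3
  (π[v,d](ρ[d/f](σ[f>=6](T))) ∪ γ[v; MAX(f)→d](T)) → 6
  ρ[x/v]((π[v,d](ρ[d/f](σ[f>=6](T))) ∪ γ[v; MAX(f)→d](T))) → 6

E1 and E2 produce the same multiset:
x | d
p | 7
p | 7
q | 9
q | 9
s | 6
s | 6

yes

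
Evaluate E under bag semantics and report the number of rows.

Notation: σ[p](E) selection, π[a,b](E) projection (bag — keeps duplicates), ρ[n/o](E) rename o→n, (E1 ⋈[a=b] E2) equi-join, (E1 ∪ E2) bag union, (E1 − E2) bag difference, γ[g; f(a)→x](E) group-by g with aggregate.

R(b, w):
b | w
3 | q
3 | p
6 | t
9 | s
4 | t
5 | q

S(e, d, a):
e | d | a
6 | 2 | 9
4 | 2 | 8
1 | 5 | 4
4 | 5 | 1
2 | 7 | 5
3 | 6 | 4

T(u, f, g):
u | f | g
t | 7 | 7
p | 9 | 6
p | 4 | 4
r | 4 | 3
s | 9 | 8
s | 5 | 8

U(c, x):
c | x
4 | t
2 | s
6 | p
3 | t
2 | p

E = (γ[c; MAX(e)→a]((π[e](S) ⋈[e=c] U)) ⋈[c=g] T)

Row counts bottom-up:
  S → 6
  π[e](S) → 6
  U → 5
  (π[e](S) ⋈[e=c] U) → 6
  γ[c; MAX(e)→a]((π[e](S) ⋈[e=c] U)) → 4
  T → 6
  (γ[c; MAX(e)→a]((π[e](S) ⋈[e=c] U)) ⋈[c=g] T) → 3

|E| = 3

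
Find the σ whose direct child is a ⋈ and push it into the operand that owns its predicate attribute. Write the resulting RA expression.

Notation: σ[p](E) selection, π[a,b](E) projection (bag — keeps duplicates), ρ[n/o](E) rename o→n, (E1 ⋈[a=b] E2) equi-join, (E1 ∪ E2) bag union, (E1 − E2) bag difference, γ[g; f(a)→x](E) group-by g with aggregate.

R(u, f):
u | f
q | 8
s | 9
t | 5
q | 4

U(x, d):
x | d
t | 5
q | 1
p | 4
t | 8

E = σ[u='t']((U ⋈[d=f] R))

σ filters on u, owned by the right side.
E' = (U ⋈[d=f] σ[u='t'](R))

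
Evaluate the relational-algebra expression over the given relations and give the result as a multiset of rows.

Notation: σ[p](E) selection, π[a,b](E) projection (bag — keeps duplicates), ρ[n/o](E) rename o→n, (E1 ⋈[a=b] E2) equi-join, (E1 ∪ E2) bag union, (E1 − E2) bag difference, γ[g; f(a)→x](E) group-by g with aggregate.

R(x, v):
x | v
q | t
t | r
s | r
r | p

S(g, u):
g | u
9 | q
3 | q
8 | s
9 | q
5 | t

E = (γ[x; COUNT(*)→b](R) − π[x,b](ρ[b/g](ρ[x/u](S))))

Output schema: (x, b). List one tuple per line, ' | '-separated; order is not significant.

Stepwise |·|:
  R → 4
  γ[x; COUNT(*)→b](R) → 4
  S → 5
  ρ[x/u](S) → 5
  ρ[b/g](ρ[x/u](S)) → 5
  π[x,b](ρ[b/g](ρ[x/u](S))) → 5
  (γ[x; COUNT(*)→b](R) − π[x,b](ρ[b/g](ρ[x/u](S)))) → 4

== RESULT ==
x | b
q | 1
r | 1
s | 1
t | 1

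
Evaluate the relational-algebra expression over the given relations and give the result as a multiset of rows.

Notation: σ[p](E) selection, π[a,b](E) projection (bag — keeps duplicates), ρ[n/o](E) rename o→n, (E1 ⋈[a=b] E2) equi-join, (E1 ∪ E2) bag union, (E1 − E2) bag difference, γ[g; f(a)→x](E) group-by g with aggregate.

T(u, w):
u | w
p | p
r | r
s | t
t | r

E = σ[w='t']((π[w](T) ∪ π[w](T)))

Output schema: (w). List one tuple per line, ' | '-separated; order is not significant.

Stepwise |·|:
  T → 4
  π[w](T) → 4
  T → 4
  π[w](T) → 4
  (π[w](T) ∪ π[w](T)) → 8
  σ[w='t']((π[w](T) ∪ π[w](T))) → 2

== RESULT ==
w
t
t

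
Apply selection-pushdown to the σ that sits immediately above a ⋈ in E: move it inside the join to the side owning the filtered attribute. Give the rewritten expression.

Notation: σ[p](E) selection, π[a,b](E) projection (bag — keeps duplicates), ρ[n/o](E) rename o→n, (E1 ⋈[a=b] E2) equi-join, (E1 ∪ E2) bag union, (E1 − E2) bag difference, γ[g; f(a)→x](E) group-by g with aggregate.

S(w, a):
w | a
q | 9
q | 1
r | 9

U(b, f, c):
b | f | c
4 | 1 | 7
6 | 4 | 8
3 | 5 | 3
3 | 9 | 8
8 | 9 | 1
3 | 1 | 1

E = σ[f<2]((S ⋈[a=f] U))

σ filters on f, owned by the right side.
E' = (S ⋈[a=f] σ[f<2](U))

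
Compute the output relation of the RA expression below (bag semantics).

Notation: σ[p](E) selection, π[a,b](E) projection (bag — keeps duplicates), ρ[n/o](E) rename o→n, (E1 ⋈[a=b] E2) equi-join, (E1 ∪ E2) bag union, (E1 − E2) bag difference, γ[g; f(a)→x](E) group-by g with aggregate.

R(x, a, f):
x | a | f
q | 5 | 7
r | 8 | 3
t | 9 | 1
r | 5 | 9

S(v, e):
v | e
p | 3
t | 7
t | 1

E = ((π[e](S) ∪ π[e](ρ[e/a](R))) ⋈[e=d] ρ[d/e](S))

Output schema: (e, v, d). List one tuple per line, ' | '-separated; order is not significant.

Per-node cardinality:
  S → 3
  π[e](S) → 3
  R → 4
  ρ[e/a](R) → 4
  π[e](ρ[e/a](R)) → 4
  (π[e](S) ∪ π[e](ρ[e/a](R))) → 7
  S → 3
  ρ[d/e](S) → 3
  ((π[e](S) ∪ π[e](ρ[e/a](R))) ⋈[e=d] ρ[d/e](S)) → 3

== RESULT ==
e | v | d
1 | t | 1
3 | p | 3
7 | t | 7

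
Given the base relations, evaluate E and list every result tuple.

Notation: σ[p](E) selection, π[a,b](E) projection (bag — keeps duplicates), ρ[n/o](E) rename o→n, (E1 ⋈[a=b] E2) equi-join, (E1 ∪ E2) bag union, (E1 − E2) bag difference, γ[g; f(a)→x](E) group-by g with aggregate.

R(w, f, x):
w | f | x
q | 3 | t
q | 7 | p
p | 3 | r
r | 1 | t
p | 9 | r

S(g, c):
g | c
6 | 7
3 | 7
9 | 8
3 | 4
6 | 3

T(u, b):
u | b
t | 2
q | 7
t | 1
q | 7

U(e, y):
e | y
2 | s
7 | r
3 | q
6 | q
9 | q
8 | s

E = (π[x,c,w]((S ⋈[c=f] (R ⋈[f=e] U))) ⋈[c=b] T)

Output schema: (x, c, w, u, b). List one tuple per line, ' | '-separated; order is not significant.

Stepwise |·|:
  S → 5
  R → 5
  U → 6
  (R ⋈[f=e] U) → 4
  (S ⋈[c=f] (R ⋈[f=e] U)) → 4
  π[x,c,w]((S ⋈[c=f] (R ⋈[f=e] U))) → 4
  T → 4
  (π[x,c,w]((S ⋈[c=f] (R ⋈[f=e] U))) ⋈[c=b] T) → 4

== RESULT ==
x | c | w | u | b
p | 7 | q | q | 7
p | 7 | q | q | 7
p | 7 | q | q | 7
p | 7 | q | q | 7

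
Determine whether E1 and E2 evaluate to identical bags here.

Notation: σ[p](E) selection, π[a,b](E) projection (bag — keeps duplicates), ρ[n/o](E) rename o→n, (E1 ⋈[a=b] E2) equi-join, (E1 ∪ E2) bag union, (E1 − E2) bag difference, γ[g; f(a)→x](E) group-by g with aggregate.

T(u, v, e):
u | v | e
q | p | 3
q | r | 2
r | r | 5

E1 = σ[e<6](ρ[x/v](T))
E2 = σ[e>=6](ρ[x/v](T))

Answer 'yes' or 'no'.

E1 row counts bottom-up:
  T → 3
  ρ[x/v](T) → 3
  σ[e<6](ρ[x/v](T)) → 3
E2 row counts bottom-up:
  T → 3
  ρ[x/v](T) → 3
  σ[e>=6](ρ[x/v](T)) → 0

E1 result:
u | x | e
q | p | 3
q | r | 2
r | r | 5
E2 result:
u | x | e
(0 rows)
Witness: ('q', 'p', 3) appears 1× in E1 but 0× in E2.

no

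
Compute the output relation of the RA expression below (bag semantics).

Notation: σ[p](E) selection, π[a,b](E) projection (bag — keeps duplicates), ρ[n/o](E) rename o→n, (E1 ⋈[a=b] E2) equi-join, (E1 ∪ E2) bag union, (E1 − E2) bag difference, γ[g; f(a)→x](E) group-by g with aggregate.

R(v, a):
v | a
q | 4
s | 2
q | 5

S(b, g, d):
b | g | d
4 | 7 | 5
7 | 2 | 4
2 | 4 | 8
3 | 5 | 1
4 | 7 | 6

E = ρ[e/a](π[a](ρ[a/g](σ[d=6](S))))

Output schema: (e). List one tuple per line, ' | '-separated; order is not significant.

Row counts bottom-up:
  S → 5
  σ[d=6](S) → 1
  ρ[a/g](σ[d=6](S)) → 1
  π[a](ρ[a/g](σ[d=6](S))) → 1
  ρ[e/a](π[a](ρ[a/g](σ[d=6](S)))) → 1

== RESULT ==
e
7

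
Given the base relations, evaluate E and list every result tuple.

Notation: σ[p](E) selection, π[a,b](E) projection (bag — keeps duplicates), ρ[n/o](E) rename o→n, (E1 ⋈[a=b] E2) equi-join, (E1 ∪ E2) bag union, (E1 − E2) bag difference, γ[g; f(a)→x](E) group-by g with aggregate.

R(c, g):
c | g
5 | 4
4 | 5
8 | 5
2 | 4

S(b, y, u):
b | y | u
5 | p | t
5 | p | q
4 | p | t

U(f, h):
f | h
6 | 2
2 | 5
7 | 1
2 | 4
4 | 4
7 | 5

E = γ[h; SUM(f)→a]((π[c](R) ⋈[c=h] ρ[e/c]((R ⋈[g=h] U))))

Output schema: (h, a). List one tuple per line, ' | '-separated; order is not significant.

Subexpression sizes:
  R → 4
  π[c](R) → 4
  R → 4
  U → 6
  (R ⋈[g=h] U) → 8
  ρ[e/c]((R ⋈[g=h] U)) → 8
  (π[c](R) ⋈[c=h] ρ[e/c]((R ⋈[g=h] U))) → 8
  γ[h; SUM(f)→a]((π[c](R) ⋈[c=h] ρ[e/c]((R ⋈[g=h] U)))) → 2

== RESULT ==
h | a
4 | 12
5 | 18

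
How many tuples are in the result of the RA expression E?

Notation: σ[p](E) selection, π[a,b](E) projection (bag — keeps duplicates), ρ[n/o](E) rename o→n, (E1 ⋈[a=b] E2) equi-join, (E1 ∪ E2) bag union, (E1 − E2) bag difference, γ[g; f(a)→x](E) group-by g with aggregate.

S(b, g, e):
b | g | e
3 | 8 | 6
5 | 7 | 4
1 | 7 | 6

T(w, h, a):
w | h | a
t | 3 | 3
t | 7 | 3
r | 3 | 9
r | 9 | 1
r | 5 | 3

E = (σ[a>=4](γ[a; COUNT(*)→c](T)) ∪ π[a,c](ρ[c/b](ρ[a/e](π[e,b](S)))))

Stepwise |·|:
  T → 5
  γ[a; COUNT(*)→c](T) → 3
  σ[a>=4](γ[a; COUNT(*)→c](T)) → 1
  S → 3
  π[e,b](S) → 3
  ρ[a/e](π[e,b](S)) → 3
  ρ[c/b](ρ[a/e](π[e,b](S))) → 3
  π[a,c](ρ[c/b](ρ[a/e](π[e,b](S)))) → 3
  (σ[a>=4](γ[a; COUNT(*)→c](T)) ∪ π[a,c](ρ[c/b](ρ[a/e](π[e,b](S))))) → 4

|E| = 4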